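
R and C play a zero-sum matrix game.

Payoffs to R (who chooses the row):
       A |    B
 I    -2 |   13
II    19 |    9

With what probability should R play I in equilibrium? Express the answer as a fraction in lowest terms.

Row minima are -2 and 9, so R's maximin is 9; column maxima are 19 and 13, so C's minimax is 13. These differ, so the equilibrium is in mixed strategies.
Let R play I with probability p. C is indifferent when −2p + 19(1−p) = 13p + 9(1−p), giving p = 2/5.

2/5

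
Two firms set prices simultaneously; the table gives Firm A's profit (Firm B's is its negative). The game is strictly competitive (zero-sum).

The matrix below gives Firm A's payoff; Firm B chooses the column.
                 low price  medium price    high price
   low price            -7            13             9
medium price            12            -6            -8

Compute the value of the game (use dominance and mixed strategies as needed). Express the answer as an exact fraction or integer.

Column medium price is strictly dominated by high price for Firm B (it gives Firm A more in every row).
The remaining 2×2 game on (low price, medium price) × (low price, high price) has no saddle point. Let Firm A play low price with probability p; indifference gives −7p + 12(1−p) = 9p − 8(1−p), so p = 5/9.
Similarly Firm B's optimal q on low price is 17/36, and the value is -7·(17/36) + (9)·(19/36) = 13/9.

13/9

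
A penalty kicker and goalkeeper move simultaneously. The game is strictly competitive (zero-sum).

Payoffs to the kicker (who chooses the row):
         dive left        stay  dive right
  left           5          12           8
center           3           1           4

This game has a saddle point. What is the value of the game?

5

Row minima: 5, 1 → the kicker's maximin is 5.
Column maxima: 5, 12, 8 → the goalkeeper's minimax is 5.
They coincide at (left, dive left), so the value is 5.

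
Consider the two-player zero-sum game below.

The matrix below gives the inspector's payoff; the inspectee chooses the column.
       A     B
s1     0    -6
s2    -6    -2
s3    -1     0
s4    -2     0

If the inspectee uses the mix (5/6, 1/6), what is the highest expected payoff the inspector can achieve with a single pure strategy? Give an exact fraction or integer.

s1: (0)·(5/6) + (-6)·(1/6) = -1.
s2: (-6)·(5/6) + (-2)·(1/6) = -16/3.
s3: (-1)·(5/6) + (0)·(1/6) = -5/6.
s4: (-2)·(5/6) + (0)·(1/6) = -5/3.
The best pure response is s3 with expected payoff -5/6.

-5/6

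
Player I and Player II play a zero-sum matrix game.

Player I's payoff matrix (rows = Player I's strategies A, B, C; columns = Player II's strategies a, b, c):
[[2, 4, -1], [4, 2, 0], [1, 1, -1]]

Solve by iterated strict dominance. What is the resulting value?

0

Row C is strictly dominated by row B (4>1, 2>1, 0>-1); eliminate C.
Column a is strictly dominated by c for Player II (-1<2, 0<4); eliminate a.
Column b is strictly dominated by c for Player II (-1<4, 0<2); eliminate b.
Row A is strictly dominated by row B (0>-1); eliminate A.
Only (B, c) remains, with payoff 0.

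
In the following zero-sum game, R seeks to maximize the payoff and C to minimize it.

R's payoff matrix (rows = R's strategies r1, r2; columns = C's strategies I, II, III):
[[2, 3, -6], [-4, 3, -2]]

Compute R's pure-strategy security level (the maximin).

-4

The worst-case payoff for each row is r1: -6, r2: -4.
The best of these is -4.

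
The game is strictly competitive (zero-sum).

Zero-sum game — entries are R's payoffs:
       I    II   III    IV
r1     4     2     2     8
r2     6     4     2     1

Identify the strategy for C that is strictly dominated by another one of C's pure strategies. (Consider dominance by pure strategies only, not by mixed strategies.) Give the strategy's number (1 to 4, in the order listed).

1

C prefers columns that give R less. Compare I with II: 2 < 4, 4 < 6.
So II strictly dominates I for C; I is strictly dominated.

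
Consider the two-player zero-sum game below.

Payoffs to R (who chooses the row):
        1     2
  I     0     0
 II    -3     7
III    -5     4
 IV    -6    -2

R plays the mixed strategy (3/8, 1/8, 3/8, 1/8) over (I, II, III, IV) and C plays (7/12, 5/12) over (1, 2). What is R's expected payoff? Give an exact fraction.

-83/96

Against (7/12, 5/12), each row's expected payoff is I: 0; II: 7/6; III: -5/4; IV: -13/3.
Taking the (3/8, 1/8, 3/8, 1/8)-weighted average: (3/8)·(0) + (1/8)·(7/6) + (3/8)·(-5/4) + (1/8)·(-13/3) = -83/96.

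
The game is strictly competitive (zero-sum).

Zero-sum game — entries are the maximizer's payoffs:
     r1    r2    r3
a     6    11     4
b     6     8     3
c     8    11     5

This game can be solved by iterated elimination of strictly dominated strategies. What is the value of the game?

Column r1 is strictly dominated by r3 for the minimizer (4<6, 3<6, 5<8); eliminate r1.
Column r2 is strictly dominated by r3 for the minimizer (4<11, 3<8, 5<11); eliminate r2.
Row a is strictly dominated by row c (5>4); eliminate a.
Row b is strictly dominated by row c (5>3); eliminate b.
Only (c, r3) remains, with payoff 5.

5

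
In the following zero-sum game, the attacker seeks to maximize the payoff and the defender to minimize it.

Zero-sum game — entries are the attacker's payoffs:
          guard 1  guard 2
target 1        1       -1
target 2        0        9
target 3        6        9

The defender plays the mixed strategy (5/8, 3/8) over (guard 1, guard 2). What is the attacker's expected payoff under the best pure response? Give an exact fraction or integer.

57/8

target 1: (1)·(5/8) + (-1)·(3/8) = 1/4.
target 2: (0)·(5/8) + (9)·(3/8) = 27/8.
target 3: (6)·(5/8) + (9)·(3/8) = 57/8.
The best pure response is target 3 with expected payoff 57/8.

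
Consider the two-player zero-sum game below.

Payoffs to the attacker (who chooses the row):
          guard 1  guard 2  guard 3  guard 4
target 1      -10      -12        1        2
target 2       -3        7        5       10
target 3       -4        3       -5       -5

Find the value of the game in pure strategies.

Row minima: -12, -3, -5 → the attacker's maximin is -3.
Column maxima: -3, 7, 5, 10 → the defender's minimax is -3.
They coincide at (target 2, guard 1), so the value is -3.

-3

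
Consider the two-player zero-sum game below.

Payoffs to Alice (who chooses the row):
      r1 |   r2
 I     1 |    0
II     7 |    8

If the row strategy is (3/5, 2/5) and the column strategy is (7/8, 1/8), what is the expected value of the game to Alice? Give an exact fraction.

27/8

Against (7/8, 1/8), each row's expected payoff is I: 7/8; II: 57/8.
Taking the (3/5, 2/5)-weighted average: (3/5)·(7/8) + (2/5)·(57/8) = 27/8.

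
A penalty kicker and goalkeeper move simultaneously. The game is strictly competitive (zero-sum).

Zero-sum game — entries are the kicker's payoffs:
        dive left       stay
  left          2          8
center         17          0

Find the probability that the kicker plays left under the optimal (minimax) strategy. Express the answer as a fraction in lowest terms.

Row minima are 2 and 0, so the kicker's maximin is 2; column maxima are 17 and 8, so the goalkeeper's minimax is 8. These differ, so the equilibrium is in mixed strategies.
Let the kicker play left with probability p. The goalkeeper is indifferent when 2p + 17(1−p) = 8p, giving p = 17/23.

17/23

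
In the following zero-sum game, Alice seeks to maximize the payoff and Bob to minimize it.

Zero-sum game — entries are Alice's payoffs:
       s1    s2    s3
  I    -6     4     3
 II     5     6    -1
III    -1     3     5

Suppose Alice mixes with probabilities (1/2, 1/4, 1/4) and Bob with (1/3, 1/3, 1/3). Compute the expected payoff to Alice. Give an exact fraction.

19/12

Against (1/3, 1/3, 1/3), each row's expected payoff is I: 1/3; II: 10/3; III: 7/3.
Taking the (1/2, 1/4, 1/4)-weighted average: (1/2)·(1/3) + (1/4)·(10/3) + (1/4)·(7/3) = 19/12.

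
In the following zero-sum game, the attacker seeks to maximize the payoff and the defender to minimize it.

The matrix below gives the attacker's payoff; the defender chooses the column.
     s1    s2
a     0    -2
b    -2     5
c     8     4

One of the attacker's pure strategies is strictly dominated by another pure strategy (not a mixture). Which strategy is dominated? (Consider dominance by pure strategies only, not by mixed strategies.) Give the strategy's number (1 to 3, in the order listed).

1

Compare a with c: 8 > 0, 4 > -2.
So c strictly dominates a for the attacker; a is strictly dominated.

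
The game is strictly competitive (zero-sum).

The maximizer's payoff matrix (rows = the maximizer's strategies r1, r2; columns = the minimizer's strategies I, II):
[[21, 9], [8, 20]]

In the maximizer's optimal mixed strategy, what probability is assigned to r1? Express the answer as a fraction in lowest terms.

Row minima are 9 and 8, so the maximizer's maximin is 9; column maxima are 21 and 20, so the minimizer's minimax is 20. These differ, so the equilibrium is in mixed strategies.
Let the maximizer play r1 with probability p. The minimizer is indifferent when 21p + 8(1−p) = 9p + 20(1−p), giving p = 1/2.

1/2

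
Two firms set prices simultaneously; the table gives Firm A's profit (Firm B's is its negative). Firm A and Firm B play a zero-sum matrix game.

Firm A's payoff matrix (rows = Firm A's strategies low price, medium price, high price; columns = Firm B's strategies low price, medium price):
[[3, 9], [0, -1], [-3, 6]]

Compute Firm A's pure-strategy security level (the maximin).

3

The worst-case payoff for each row is low price: 3, medium price: -1, high price: -3.
The best of these is 3.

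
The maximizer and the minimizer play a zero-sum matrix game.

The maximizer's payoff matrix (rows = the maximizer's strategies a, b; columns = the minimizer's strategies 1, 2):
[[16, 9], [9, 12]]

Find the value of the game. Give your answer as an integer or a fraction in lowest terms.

111/10

Row minima are 9 and 9, so the maximizer's maximin is 9; column maxima are 16 and 12, so the minimizer's minimax is 12. These differ, so the equilibrium is in mixed strategies.
Let the maximizer play a with probability p. The minimizer is indifferent when 16p + 9(1−p) = 9p + 12(1−p), giving p = 3/10.
Let the minimizer play 1 with probability q. The maximizer is indifferent when 16q + 9(1−q) = 9q + 12(1−q), giving q = 3/10.
The value is 16·(3/10) + (9)·(7/10) = 111/10.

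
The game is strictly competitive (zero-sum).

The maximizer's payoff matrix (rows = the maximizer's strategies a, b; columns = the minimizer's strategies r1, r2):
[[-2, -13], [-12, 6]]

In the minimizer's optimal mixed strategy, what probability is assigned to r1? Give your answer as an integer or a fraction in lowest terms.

19/29

Row minima are -13 and -12, so the maximizer's maximin is -12; column maxima are -2 and 6, so the minimizer's minimax is -2. These differ, so the equilibrium is in mixed strategies.
Let the minimizer play r1 with probability q. The maximizer is indifferent when −2q − 13(1−q) = −12q + 6(1−q), giving q = 19/29.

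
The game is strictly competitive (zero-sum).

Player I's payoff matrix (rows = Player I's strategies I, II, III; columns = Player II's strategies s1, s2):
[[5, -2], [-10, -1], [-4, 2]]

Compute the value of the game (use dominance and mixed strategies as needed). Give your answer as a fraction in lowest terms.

2/13

Row II is strictly dominated by row III, so Player I never plays it.
The remaining 2×2 game on (I, III) × (s1, s2) has no saddle point. Let Player I play I with probability p; indifference gives 5p − 4(1−p) = −2p + 2(1−p), so p = 6/13.
Similarly Player II's optimal q on s1 is 4/13, and the value is 5·(4/13) + (-2)·(9/13) = 2/13.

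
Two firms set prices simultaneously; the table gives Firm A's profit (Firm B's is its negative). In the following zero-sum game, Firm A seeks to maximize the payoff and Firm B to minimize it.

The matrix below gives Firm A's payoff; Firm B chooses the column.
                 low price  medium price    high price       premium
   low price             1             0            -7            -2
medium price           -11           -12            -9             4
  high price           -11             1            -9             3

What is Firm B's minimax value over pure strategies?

The worst case (largest entry) in each column is low price: 1, medium price: 1, high price: -7, premium: 4.
The best (smallest) of these is -7.

-7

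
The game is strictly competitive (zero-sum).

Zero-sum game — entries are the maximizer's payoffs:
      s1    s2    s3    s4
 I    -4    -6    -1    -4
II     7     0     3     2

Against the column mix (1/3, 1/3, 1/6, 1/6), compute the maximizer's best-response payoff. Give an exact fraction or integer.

I: (-4)·(1/3) + (-6)·(1/3) + (-1)·(1/6) + (-4)·(1/6) = -25/6.
II: (7)·(1/3) + (0)·(1/3) + (3)·(1/6) + (2)·(1/6) = 19/6.
The best pure response is II with expected payoff 19/6.

19/6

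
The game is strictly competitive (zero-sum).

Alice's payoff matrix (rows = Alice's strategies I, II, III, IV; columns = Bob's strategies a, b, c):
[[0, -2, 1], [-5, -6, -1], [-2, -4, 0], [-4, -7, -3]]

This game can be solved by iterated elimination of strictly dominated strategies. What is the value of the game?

-2

Row II is strictly dominated by row I (0>-5, -2>-6, 1>-1); eliminate II.
Row IV is strictly dominated by row I (0>-4, -2>-7, 1>-3); eliminate IV.
Column a is strictly dominated by b for Bob (-2<0, -4<-2); eliminate a.
Row III is strictly dominated by row I (-2>-4, 1>0); eliminate III.
Column c is strictly dominated by b for Bob (-2<1); eliminate c.
Only (I, b) remains, with payoff -2.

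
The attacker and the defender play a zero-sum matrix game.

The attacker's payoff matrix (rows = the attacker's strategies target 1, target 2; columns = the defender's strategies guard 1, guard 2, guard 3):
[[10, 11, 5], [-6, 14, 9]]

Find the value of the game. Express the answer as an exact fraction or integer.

6

Column guard 2 is strictly dominated by guard 3 for the defender (it gives the attacker more in every row).
The remaining 2×2 game on (target 1, target 2) × (guard 1, guard 3) has no saddle point. Let the attacker play target 1 with probability p; indifference gives 10p − 6(1−p) = 5p + 9(1−p), so p = 3/4.
Similarly the defender's optimal q on guard 1 is 1/5, and the value is 10·(1/5) + (5)·(4/5) = 6.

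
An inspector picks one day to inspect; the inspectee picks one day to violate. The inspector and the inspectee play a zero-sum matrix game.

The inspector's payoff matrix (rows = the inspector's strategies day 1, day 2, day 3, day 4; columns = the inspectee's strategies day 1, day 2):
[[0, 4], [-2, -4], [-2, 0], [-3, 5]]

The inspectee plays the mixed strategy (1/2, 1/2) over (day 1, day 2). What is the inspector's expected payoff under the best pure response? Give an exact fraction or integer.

day 1: (0)·(1/2) + (4)·(1/2) = 2.
day 2: (-2)·(1/2) + (-4)·(1/2) = -3.
day 3: (-2)·(1/2) + (0)·(1/2) = -1.
day 4: (-3)·(1/2) + (5)·(1/2) = 1.
The best pure response is day 1 with expected payoff 2.

2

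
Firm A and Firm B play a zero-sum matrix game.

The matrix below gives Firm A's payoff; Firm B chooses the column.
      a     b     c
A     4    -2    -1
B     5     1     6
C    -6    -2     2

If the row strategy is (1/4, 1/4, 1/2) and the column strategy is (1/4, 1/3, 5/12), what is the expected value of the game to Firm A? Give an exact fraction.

Against (1/4, 1/3, 5/12), each row's expected payoff is A: -1/12; B: 49/12; C: -4/3.
Taking the (1/4, 1/4, 1/2)-weighted average: (1/4)·(-1/12) + (1/4)·(49/12) + (1/2)·(-4/3) = 1/3.

1/3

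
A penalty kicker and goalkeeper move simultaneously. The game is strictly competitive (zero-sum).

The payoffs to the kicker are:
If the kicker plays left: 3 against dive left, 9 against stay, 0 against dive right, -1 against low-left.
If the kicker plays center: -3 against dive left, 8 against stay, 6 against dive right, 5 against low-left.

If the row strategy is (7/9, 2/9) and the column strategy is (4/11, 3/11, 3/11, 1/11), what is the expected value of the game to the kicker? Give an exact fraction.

112/33

Against (4/11, 3/11, 3/11, 1/11), each row's expected payoff is left: 38/11; center: 35/11.
Taking the (7/9, 2/9)-weighted average: (7/9)·(38/11) + (2/9)·(35/11) = 112/33.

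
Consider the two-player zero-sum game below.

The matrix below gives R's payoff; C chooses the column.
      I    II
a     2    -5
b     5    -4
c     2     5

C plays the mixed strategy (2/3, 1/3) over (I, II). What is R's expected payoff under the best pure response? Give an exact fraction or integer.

3

a: (2)·(2/3) + (-5)·(1/3) = -1/3.
b: (5)·(2/3) + (-4)·(1/3) = 2.
c: (2)·(2/3) + (5)·(1/3) = 3.
The best pure response is c with expected payoff 3.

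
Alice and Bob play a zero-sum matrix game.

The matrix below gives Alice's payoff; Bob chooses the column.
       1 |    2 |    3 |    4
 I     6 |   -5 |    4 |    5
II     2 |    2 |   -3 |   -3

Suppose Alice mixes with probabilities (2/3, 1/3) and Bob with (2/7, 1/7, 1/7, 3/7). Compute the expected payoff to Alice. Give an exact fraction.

Against (2/7, 1/7, 1/7, 3/7), each row's expected payoff is I: 26/7; II: -6/7.
Taking the (2/3, 1/3)-weighted average: (2/3)·(26/7) + (1/3)·(-6/7) = 46/21.

46/21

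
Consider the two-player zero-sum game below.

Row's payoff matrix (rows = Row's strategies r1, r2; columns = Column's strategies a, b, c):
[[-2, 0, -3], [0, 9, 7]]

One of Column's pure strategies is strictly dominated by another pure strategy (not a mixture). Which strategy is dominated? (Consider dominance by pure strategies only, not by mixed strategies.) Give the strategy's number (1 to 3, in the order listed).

Column prefers columns that give Row less. Compare b with a: -2 < 0, 0 < 9.
So a strictly dominates b for Column; b is strictly dominated.

2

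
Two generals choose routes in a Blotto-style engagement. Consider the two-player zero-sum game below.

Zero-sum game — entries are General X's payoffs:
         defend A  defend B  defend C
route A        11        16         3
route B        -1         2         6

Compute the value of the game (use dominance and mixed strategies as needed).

Column defend B is strictly dominated by defend A for General Y (it gives General X more in every row).
The remaining 2×2 game on (route A, route B) × (defend A, defend C) has no saddle point. Let General X play route A with probability p; indifference gives 11p − (1−p) = 3p + 6(1−p), so p = 7/15.
Similarly General Y's optimal q on defend A is 1/5, and the value is 11·(1/5) + (3)·(4/5) = 23/5.

23/5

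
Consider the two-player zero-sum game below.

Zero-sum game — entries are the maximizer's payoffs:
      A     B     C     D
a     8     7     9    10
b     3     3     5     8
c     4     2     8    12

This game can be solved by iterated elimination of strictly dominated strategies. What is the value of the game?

Column C is strictly dominated by A for the minimizer (8<9, 3<5, 4<8); eliminate C.
Column D is strictly dominated by A for the minimizer (8<10, 3<8, 4<12); eliminate D.
Row b is strictly dominated by row a (8>3, 7>3); eliminate b.
Column A is strictly dominated by B for the minimizer (7<8, 2<4); eliminate A.
Row c is strictly dominated by row a (7>2); eliminate c.
Only (a, B) remains, with payoff 7.

7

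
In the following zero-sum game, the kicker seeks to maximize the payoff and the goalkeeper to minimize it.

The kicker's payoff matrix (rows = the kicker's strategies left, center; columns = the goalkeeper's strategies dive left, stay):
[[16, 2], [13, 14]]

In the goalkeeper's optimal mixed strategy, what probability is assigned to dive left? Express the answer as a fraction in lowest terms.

Row minima are 2 and 13, so the kicker's maximin is 13; column maxima are 16 and 14, so the goalkeeper's minimax is 14. These differ, so the equilibrium is in mixed strategies.
Let the goalkeeper play dive left with probability q. The kicker is indifferent when 16q + 2(1−q) = 13q + 14(1−q), giving q = 4/5.

4/5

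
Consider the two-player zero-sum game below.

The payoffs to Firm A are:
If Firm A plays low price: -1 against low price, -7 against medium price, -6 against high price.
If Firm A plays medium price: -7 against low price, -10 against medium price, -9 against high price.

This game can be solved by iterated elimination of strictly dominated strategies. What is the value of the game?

-7

Column low price is strictly dominated by medium price for Firm B (-7<-1, -10<-7); eliminate low price.
Column high price is strictly dominated by medium price for Firm B (-7<-6, -10<-9); eliminate high price.
Row medium price is strictly dominated by row low price (-7>-10); eliminate medium price.
Only (low price, medium price) remains, with payoff -7.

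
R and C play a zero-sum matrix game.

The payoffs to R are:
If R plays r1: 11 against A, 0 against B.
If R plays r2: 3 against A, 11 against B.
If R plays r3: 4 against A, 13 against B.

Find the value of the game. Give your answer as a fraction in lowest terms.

143/20

Row r2 is strictly dominated by row r3, so R never plays it.
The remaining 2×2 game on (r1, r3) × (A, B) has no saddle point. Let R play r1 with probability p; indifference gives 11p + 4(1−p) = 13(1−p), so p = 9/20.
Similarly C's optimal q on A is 13/20, and the value is 11·(13/20) + (0)·(7/20) = 143/20.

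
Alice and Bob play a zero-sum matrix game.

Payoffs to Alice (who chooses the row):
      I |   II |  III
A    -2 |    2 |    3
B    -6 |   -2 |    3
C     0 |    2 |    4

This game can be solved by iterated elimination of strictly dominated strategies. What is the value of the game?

0

Column III is strictly dominated by I for Bob (-2<3, -6<3, 0<4); eliminate III.
Column II is strictly dominated by I for Bob (-2<2, -6<-2, 0<2); eliminate II.
Row A is strictly dominated by row C (0>-2); eliminate A.
Row B is strictly dominated by row C (0>-6); eliminate B.
Only (C, I) remains, with payoff 0.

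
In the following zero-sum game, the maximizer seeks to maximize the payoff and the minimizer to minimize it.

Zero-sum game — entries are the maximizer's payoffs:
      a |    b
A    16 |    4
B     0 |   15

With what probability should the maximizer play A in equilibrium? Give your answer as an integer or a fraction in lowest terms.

5/9

Row minima are 4 and 0, so the maximizer's maximin is 4; column maxima are 16 and 15, so the minimizer's minimax is 15. These differ, so the equilibrium is in mixed strategies.
Let the maximizer play A with probability p. The minimizer is indifferent when 16p = 4p + 15(1−p), giving p = 5/9.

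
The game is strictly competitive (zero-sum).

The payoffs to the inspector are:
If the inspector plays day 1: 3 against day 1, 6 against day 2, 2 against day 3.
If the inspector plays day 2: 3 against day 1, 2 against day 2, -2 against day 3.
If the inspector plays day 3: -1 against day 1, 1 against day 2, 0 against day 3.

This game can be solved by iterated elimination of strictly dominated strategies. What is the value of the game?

Column day 2 is strictly dominated by day 3 for the inspectee (2<6, -2<2, 0<1); eliminate day 2.
Row day 3 is strictly dominated by row day 1 (3>-1, 2>0); eliminate day 3.
Column day 1 is strictly dominated by day 3 for the inspectee (2<3, -2<3); eliminate day 1.
Row day 2 is strictly dominated by row day 1 (2>-2); eliminate day 2.
Only (day 1, day 3) remains, with payoff 2.

2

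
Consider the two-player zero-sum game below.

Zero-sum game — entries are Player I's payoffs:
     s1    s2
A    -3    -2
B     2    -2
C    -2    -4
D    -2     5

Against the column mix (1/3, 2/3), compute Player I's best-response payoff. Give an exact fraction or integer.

A: (-3)·(1/3) + (-2)·(2/3) = -7/3.
B: (2)·(1/3) + (-2)·(2/3) = -2/3.
C: (-2)·(1/3) + (-4)·(2/3) = -10/3.
D: (-2)·(1/3) + (5)·(2/3) = 8/3.
The best pure response is D with expected payoff 8/3.

8/3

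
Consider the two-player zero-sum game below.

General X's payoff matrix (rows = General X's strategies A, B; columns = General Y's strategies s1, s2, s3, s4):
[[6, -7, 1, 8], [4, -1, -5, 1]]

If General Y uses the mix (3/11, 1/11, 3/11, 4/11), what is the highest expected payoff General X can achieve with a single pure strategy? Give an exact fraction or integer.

A: (6)·(3/11) + (-7)·(1/11) + (1)·(3/11) + (8)·(4/11) = 46/11.
B: (4)·(3/11) + (-1)·(1/11) + (-5)·(3/11) + (1)·(4/11) = 0.
The best pure response is A with expected payoff 46/11.

46/11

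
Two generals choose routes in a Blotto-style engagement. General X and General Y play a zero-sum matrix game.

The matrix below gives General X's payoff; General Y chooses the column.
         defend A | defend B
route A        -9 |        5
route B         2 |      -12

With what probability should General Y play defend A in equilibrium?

17/28

Row minima are -9 and -12, so General X's maximin is -9; column maxima are 2 and 5, so General Y's minimax is 2. These differ, so the equilibrium is in mixed strategies.
Let General Y play defend A with probability q. General X is indifferent when −9q + 5(1−q) = 2q − 12(1−q), giving q = 17/28.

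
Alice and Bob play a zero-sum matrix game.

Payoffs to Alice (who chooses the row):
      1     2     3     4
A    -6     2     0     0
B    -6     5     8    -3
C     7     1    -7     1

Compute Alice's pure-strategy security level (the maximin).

-6

The worst-case payoff for each row is A: -6, B: -6, C: -7.
The best of these is -6.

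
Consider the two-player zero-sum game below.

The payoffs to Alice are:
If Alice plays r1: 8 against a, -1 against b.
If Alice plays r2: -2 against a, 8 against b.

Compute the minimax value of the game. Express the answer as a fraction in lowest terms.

62/19

Row minima are -1 and -2, so Alice's maximin is -1; column maxima are 8 and 8, so Bob's minimax is 8. These differ, so the equilibrium is in mixed strategies.
Let Alice play r1 with probability p. Bob is indifferent when 8p − 2(1−p) = −p + 8(1−p), giving p = 10/19.
Let Bob play a with probability q. Alice is indifferent when 8q − (1−q) = −2q + 8(1−q), giving q = 9/19.
The value is 8·(9/19) + (-1)·(10/19) = 62/19.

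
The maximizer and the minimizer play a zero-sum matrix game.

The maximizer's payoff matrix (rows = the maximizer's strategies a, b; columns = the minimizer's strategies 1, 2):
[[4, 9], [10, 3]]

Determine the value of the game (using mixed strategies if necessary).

13/2

Row minima are 4 and 3, so the maximizer's maximin is 4; column maxima are 10 and 9, so the minimizer's minimax is 9. These differ, so the equilibrium is in mixed strategies.
Let the maximizer play a with probability p. The minimizer is indifferent when 4p + 10(1−p) = 9p + 3(1−p), giving p = 7/12.
Let the minimizer play 1 with probability q. The maximizer is indifferent when 4q + 9(1−q) = 10q + 3(1−q), giving q = 1/2.
The value is 4·(1/2) + (9)·(1/2) = 13/2.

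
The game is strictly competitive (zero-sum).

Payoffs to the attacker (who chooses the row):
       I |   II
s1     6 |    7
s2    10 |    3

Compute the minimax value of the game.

Row minima are 6 and 3, so the attacker's maximin is 6; column maxima are 10 and 7, so the defender's minimax is 7. These differ, so the equilibrium is in mixed strategies.
Let the attacker play s1 with probability p. The defender is indifferent when 6p + 10(1−p) = 7p + 3(1−p), giving p = 7/8.
Let the defender play I with probability q. The attacker is indifferent when 6q + 7(1−q) = 10q + 3(1−q), giving q = 1/2.
The value is 6·(1/2) + (7)·(1/2) = 13/2.

13/2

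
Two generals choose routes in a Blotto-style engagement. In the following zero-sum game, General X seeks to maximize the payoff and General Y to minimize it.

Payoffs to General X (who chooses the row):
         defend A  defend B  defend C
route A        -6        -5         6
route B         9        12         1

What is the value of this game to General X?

Column defend B is strictly dominated by defend A for General Y (it gives General X more in every row).
The remaining 2×2 game on (route A, route B) × (defend A, defend C) has no saddle point. Let General X play route A with probability p; indifference gives −6p + 9(1−p) = 6p + (1−p), so p = 2/5.
Similarly General Y's optimal q on defend A is 1/4, and the value is -6·(1/4) + (6)·(3/4) = 3.

3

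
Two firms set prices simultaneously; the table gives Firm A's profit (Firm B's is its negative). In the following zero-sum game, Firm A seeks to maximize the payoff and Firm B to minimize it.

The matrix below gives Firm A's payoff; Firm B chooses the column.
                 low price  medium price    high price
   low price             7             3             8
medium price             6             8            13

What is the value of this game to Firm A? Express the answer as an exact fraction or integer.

Column high price is strictly dominated by medium price for Firm B (it gives Firm A more in every row).
The remaining 2×2 game on (low price, medium price) × (low price, medium price) has no saddle point. Let Firm A play low price with probability p; indifference gives 7p + 6(1−p) = 3p + 8(1−p), so p = 1/3.
Similarly Firm B's optimal q on low price is 5/6, and the value is 7·(5/6) + (3)·(1/6) = 19/3.

19/3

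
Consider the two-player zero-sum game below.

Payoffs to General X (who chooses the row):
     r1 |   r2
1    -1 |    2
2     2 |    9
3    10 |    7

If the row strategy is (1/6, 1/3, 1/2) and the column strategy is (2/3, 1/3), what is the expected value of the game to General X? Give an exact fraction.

Against (2/3, 1/3), each row's expected payoff is 1: 0; 2: 13/3; 3: 9.
Taking the (1/6, 1/3, 1/2)-weighted average: (1/6)·(0) + (1/3)·(13/3) + (1/2)·(9) = 107/18.

107/18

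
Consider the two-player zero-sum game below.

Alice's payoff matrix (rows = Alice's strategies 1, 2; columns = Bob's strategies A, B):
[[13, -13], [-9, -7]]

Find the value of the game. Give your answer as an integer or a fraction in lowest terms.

-52/7

Row minima are -13 and -9, so Alice's maximin is -9; column maxima are 13 and -7, so Bob's minimax is -7. These differ, so the equilibrium is in mixed strategies.
Let Alice play 1 with probability p. Bob is indifferent when 13p − 9(1−p) = −13p − 7(1−p), giving p = 1/14.
Let Bob play A with probability q. Alice is indifferent when 13q − 13(1−q) = −9q − 7(1−q), giving q = 3/14.
The value is 13·(3/14) + (-13)·(11/14) = -52/7.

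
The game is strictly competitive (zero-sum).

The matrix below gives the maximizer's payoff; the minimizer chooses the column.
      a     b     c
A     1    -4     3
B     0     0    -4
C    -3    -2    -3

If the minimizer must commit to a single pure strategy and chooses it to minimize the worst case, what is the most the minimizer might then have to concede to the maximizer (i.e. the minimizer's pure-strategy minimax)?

0

The worst case (largest entry) in each column is a: 1, b: 0, c: 3.
The best (smallest) of these is 0.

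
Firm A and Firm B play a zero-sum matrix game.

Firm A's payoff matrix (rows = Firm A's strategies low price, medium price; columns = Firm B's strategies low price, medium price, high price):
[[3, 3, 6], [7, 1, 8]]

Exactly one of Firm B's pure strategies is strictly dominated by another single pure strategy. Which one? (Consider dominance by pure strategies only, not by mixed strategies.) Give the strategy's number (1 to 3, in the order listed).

3

Firm B prefers columns that give Firm A less. Compare high price with low price: 3 < 6, 7 < 8.
So low price strictly dominates high price for Firm B; high price is strictly dominated.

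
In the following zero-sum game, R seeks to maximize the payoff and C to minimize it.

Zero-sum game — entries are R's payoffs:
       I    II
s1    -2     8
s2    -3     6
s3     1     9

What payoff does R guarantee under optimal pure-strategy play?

1

Row minima: -2, -3, 1 → R's maximin is 1.
Column maxima: 1, 9 → C's minimax is 1.
They coincide at (s3, I), so the value is 1.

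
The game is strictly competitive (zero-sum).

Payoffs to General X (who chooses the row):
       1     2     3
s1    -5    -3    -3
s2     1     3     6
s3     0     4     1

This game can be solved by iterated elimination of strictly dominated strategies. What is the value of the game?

Row s1 is strictly dominated by row s2 (1>-5, 3>-3, 6>-3); eliminate s1.
Column 3 is strictly dominated by 1 for General Y (1<6, 0<1); eliminate 3.
Column 2 is strictly dominated by 1 for General Y (1<3, 0<4); eliminate 2.
Row s3 is strictly dominated by row s2 (1>0); eliminate s3.
Only (s2, 1) remains, with payoff 1.

1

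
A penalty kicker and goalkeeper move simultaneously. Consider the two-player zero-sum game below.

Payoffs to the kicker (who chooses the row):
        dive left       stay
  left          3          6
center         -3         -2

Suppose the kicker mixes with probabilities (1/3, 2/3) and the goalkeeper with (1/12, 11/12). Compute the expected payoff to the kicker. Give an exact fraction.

Against (1/12, 11/12), each row's expected payoff is left: 23/4; center: -25/12.
Taking the (1/3, 2/3)-weighted average: (1/3)·(23/4) + (2/3)·(-25/12) = 19/36.

19/36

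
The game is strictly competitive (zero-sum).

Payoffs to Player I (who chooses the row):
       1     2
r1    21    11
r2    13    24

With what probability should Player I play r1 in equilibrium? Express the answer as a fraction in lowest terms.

Row minima are 11 and 13, so Player I's maximin is 13; column maxima are 21 and 24, so Player II's minimax is 21. These differ, so the equilibrium is in mixed strategies.
Let Player I play r1 with probability p. Player II is indifferent when 21p + 13(1−p) = 11p + 24(1−p), giving p = 11/21.

11/21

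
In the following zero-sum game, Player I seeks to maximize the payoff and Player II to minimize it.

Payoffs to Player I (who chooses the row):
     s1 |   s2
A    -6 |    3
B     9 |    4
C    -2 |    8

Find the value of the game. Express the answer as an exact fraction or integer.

Row A is strictly dominated by row C, so Player I never plays it.
The remaining 2×2 game on (B, C) × (s1, s2) has no saddle point. Let Player I play B with probability p; indifference gives 9p − 2(1−p) = 4p + 8(1−p), so p = 2/3.
Similarly Player II's optimal q on s1 is 4/15, and the value is 9·(4/15) + (4)·(11/15) = 16/3.

16/3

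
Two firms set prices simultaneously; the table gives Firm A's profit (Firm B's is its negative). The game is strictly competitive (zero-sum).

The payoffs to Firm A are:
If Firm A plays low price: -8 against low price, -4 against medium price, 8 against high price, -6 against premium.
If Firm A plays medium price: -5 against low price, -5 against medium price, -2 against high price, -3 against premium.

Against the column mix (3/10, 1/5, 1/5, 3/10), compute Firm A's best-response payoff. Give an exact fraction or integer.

-17/5

low price: (-8)·(3/10) + (-4)·(1/5) + (8)·(1/5) + (-6)·(3/10) = -17/5.
medium price: (-5)·(3/10) + (-5)·(1/5) + (-2)·(1/5) + (-3)·(3/10) = -19/5.
The best pure response is low price with expected payoff -17/5.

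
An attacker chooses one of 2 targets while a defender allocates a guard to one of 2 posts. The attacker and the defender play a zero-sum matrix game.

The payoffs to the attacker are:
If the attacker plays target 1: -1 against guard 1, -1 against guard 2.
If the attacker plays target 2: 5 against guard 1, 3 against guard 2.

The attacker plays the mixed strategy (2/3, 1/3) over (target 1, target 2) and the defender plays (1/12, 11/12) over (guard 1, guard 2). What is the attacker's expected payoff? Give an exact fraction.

7/18

Against (1/12, 11/12), each row's expected payoff is target 1: -1; target 2: 19/6.
Taking the (2/3, 1/3)-weighted average: (2/3)·(-1) + (1/3)·(19/6) = 7/18.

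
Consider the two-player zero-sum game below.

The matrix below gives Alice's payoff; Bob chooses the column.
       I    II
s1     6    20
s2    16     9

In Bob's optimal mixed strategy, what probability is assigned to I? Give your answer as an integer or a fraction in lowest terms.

11/21

Row minima are 6 and 9, so Alice's maximin is 9; column maxima are 16 and 20, so Bob's minimax is 16. These differ, so the equilibrium is in mixed strategies.
Let Bob play I with probability q. Alice is indifferent when 6q + 20(1−q) = 16q + 9(1−q), giving q = 11/21.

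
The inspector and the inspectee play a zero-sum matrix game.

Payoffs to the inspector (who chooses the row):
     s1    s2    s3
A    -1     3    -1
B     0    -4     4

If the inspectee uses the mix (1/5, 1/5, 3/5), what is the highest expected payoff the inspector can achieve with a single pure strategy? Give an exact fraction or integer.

8/5

A: (-1)·(1/5) + (3)·(1/5) + (-1)·(3/5) = -1/5.
B: (0)·(1/5) + (-4)·(1/5) + (4)·(3/5) = 8/5.
The best pure response is B with expected payoff 8/5.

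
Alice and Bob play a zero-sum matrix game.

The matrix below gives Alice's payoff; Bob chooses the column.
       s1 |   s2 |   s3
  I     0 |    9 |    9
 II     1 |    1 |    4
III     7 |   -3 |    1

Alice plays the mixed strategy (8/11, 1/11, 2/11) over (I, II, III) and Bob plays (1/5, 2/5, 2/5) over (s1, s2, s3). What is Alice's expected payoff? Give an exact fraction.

Against (1/5, 2/5, 2/5), each row's expected payoff is I: 36/5; II: 11/5; III: 3/5.
Taking the (8/11, 1/11, 2/11)-weighted average: (8/11)·(36/5) + (1/11)·(11/5) + (2/11)·(3/5) = 61/11.

61/11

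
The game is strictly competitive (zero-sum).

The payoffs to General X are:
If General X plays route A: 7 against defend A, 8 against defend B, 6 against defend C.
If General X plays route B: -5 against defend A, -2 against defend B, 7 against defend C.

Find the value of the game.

Column defend B is strictly dominated by defend A for General Y (it gives General X more in every row).
The remaining 2×2 game on (route A, route B) × (defend A, defend C) has no saddle point. Let General X play route A with probability p; indifference gives 7p − 5(1−p) = 6p + 7(1−p), so p = 12/13.
Similarly General Y's optimal q on defend A is 1/13, and the value is 7·(1/13) + (6)·(12/13) = 79/13.

79/13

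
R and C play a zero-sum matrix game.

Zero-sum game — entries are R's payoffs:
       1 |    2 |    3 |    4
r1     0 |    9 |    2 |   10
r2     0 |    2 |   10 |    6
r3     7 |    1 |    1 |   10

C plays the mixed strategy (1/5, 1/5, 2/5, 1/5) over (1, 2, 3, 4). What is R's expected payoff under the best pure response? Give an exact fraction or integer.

r1: (0)·(1/5) + (9)·(1/5) + (2)·(2/5) + (10)·(1/5) = 23/5.
r2: (0)·(1/5) + (2)·(1/5) + (10)·(2/5) + (6)·(1/5) = 28/5.
r3: (7)·(1/5) + (1)·(1/5) + (1)·(2/5) + (10)·(1/5) = 4.
The best pure response is r2 with expected payoff 28/5.

28/5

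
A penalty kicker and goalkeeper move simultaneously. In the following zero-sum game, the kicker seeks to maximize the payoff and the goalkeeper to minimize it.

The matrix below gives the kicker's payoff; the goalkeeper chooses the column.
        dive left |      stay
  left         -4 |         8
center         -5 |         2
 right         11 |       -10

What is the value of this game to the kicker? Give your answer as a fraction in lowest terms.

16/11

Row center is strictly dominated by row left, so the kicker never plays it.
The remaining 2×2 game on (left, right) × (dive left, stay) has no saddle point. Let the kicker play left with probability p; indifference gives −4p + 11(1−p) = 8p − 10(1−p), so p = 7/11.
Similarly the goalkeeper's optimal q on dive left is 6/11, and the value is -4·(6/11) + (8)·(5/11) = 16/11.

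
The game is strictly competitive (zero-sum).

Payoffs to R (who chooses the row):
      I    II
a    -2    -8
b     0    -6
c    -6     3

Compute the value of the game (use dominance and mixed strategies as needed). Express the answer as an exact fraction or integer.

-12/5

Row a is strictly dominated by row b, so R never plays it.
The remaining 2×2 game on (b, c) × (I, II) has no saddle point. Let R play b with probability p; indifference gives −6(1−p) = −6p + 3(1−p), so p = 3/5.
Similarly C's optimal q on I is 3/5, and the value is 0·(3/5) + (-6)·(2/5) = -12/5.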